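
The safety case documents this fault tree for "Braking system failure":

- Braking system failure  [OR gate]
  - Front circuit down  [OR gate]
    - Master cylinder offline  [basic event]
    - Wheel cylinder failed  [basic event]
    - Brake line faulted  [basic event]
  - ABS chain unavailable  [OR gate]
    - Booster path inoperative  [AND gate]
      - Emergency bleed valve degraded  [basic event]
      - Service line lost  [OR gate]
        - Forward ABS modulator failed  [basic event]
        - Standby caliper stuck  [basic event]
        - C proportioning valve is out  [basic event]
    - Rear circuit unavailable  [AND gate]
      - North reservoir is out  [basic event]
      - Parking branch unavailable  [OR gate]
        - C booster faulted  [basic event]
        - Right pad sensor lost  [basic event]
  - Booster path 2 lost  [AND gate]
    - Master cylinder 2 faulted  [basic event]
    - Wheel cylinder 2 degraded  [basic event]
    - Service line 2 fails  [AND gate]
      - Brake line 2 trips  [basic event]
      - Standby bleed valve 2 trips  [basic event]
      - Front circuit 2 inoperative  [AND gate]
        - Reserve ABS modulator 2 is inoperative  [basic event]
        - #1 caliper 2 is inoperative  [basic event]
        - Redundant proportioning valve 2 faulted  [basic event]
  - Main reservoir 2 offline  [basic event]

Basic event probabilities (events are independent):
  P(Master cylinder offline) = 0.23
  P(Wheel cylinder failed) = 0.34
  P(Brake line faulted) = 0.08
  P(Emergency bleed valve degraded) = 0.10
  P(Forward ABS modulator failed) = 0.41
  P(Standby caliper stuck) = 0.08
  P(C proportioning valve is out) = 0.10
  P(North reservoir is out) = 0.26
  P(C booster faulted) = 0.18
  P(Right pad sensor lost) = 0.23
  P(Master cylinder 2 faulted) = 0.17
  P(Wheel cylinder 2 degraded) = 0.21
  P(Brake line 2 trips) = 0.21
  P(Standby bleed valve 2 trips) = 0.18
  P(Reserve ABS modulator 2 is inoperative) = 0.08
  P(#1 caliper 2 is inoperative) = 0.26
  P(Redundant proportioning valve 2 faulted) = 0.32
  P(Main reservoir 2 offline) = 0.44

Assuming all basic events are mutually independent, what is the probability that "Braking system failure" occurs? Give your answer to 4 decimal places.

0.7754

P(Front circuit down) [OR] = 1 − (1−0.23) × (1−0.34) × (1−0.08) = 0.532456
P(Service line lost) [OR] = 1 − (1−0.41) × (1−0.08) × (1−0.10) = 0.511480
P(Booster path inoperative) [AND] = 0.10 × 0.511480 = 0.051148
P(Parking branch unavailable) [OR] = 1 − (1−0.18) × (1−0.23) = 0.368600
P(Rear circuit unavailable) [AND] = 0.26 × 0.368600 = 0.095836
P(ABS chain unavailable) [OR] = 1 − (1−0.051148) × (1−0.095836) = 0.142082
P(Front circuit 2 inoperative) [AND] = 0.08 × 0.26 × 0.32 = 0.006656
P(Service line 2 fails) [AND] = 0.21 × 0.18 × 0.006656 = 0.000252
P(Booster path 2 lost) [AND] = 0.17 × 0.21 × 0.000252 = 0.000009
P(Braking system failure) [OR] = 1 − (1−0.532456) × (1−0.142082) × (1−0.000009) × (1−0.44) = 0.775378
Rounded to 4 decimal places: P(Braking system failure) ≈ 0.7754.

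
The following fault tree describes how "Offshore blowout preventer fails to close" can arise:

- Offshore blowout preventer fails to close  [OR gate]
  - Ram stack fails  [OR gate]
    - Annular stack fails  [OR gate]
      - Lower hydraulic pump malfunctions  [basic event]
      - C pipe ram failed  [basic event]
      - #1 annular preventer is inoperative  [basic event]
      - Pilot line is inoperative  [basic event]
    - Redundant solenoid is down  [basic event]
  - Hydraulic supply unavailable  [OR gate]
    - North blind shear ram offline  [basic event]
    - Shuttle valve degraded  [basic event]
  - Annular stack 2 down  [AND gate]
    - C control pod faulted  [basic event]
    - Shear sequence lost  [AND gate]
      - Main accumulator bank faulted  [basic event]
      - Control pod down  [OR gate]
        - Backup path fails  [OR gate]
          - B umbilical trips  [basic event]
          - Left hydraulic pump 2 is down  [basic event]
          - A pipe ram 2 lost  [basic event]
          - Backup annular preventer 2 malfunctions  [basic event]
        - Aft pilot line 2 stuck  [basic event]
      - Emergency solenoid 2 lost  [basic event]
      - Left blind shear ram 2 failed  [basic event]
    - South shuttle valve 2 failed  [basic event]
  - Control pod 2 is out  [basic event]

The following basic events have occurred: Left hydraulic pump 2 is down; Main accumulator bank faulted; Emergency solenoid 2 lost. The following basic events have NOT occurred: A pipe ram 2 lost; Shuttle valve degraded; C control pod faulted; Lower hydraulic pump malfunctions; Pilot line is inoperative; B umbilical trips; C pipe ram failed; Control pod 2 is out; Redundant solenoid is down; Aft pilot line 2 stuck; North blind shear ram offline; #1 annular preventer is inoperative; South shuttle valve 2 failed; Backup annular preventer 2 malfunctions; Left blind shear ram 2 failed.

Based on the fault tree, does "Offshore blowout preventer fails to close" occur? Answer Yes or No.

No

Annular stack fails [OR]: Lower hydraulic pump malfunctions=not, C pipe ram failed=not, #1 annular preventer is inoperative=not, Pilot line is inoperative=not → no input occurs → does not occur.
Ram stack fails [OR]: Annular stack fails=not, Redundant solenoid is down=not → no input occurs → does not occur.
Hydraulic supply unavailable [OR]: North blind shear ram offline=not, Shuttle valve degraded=not → no input occurs → does not occur.
Backup path fails [OR]: B umbilical trips=not, Left hydraulic pump 2 is down=occurs, A pipe ram 2 lost=not, Backup annular preventer 2 malfunctions=not → at least one input occurs → occurs.
Control pod down [OR]: Backup path fails=occurs, Aft pilot line 2 stuck=not → at least one input occurs → occurs.
Shear sequence lost [AND]: Main accumulator bank faulted=occurs, Control pod down=occurs, Emergency solenoid 2 lost=occurs, Left blind shear ram 2 failed=not → not all inputs occur → does not occur.
Annular stack 2 down [AND]: C control pod faulted=not, Shear sequence lost=not, South shuttle valve 2 failed=not → not all inputs occur → does not occur.
Offshore blowout preventer fails to close [OR]: Ram stack fails=not, Hydraulic supply unavailable=not, Annular stack 2 down=not, Control pod 2 is out=not → no input occurs → does not occur.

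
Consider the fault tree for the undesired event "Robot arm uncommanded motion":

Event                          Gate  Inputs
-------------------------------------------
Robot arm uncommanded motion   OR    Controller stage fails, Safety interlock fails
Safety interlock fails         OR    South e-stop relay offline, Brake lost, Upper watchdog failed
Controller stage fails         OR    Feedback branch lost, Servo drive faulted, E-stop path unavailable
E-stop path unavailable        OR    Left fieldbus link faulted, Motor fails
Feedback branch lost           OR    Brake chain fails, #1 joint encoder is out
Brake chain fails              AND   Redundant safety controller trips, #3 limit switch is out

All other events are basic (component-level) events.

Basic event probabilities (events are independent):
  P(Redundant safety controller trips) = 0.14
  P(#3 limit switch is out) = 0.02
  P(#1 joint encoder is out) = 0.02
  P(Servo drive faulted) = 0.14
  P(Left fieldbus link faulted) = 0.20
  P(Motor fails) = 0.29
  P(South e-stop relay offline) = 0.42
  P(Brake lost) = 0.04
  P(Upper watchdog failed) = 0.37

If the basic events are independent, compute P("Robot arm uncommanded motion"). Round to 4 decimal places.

P(Brake chain fails) [AND] = 0.14 × 0.02 = 0.002800
P(Feedback branch lost) [OR] = 1 − (1−0.002800) × (1−0.02) = 0.022744
P(E-stop path unavailable) [OR] = 1 − (1−0.20) × (1−0.29) = 0.432000
P(Controller stage fails) [OR] = 1 − (1−0.022744) × (1−0.14) × (1−0.432000) = 0.522630
P(Safety interlock fails) [OR] = 1 − (1−0.42) × (1−0.04) × (1−0.37) = 0.649216
P(Robot arm uncommanded motion) [OR] = 1 − (1−0.522630) × (1−0.649216) = 0.832546
Rounded to 4 decimal places: P(Robot arm uncommanded motion) ≈ 0.8325.

0.8325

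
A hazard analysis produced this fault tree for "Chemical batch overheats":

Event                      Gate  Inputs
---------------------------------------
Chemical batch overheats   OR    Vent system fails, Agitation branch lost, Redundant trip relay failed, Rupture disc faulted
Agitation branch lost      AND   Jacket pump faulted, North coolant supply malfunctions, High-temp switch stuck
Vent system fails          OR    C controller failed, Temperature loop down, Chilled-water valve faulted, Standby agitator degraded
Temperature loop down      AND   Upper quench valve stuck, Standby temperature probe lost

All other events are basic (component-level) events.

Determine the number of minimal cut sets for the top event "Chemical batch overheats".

7

Temperature loop down [AND]: one cut set from each child combined → 1 × 1 = 1 cut set(s).
Vent system fails [OR]: union of children's cut sets → 4 cut set(s).
Agitation branch lost [AND]: one cut set from each child combined → 1 × 1 × 1 = 1 cut set(s).
Chemical batch overheats [OR]: union of children's cut sets → 7 cut set(s).
Minimal cut sets: {C controller failed}; {Standby temperature probe lost, Upper quench valve stuck}; {Chilled-water valve faulted}; {Standby agitator degraded}; {High-temp switch stuck, Jacket pump faulted, North coolant supply malfunctions}; {Redundant trip relay failed}; {Rupture disc faulted}.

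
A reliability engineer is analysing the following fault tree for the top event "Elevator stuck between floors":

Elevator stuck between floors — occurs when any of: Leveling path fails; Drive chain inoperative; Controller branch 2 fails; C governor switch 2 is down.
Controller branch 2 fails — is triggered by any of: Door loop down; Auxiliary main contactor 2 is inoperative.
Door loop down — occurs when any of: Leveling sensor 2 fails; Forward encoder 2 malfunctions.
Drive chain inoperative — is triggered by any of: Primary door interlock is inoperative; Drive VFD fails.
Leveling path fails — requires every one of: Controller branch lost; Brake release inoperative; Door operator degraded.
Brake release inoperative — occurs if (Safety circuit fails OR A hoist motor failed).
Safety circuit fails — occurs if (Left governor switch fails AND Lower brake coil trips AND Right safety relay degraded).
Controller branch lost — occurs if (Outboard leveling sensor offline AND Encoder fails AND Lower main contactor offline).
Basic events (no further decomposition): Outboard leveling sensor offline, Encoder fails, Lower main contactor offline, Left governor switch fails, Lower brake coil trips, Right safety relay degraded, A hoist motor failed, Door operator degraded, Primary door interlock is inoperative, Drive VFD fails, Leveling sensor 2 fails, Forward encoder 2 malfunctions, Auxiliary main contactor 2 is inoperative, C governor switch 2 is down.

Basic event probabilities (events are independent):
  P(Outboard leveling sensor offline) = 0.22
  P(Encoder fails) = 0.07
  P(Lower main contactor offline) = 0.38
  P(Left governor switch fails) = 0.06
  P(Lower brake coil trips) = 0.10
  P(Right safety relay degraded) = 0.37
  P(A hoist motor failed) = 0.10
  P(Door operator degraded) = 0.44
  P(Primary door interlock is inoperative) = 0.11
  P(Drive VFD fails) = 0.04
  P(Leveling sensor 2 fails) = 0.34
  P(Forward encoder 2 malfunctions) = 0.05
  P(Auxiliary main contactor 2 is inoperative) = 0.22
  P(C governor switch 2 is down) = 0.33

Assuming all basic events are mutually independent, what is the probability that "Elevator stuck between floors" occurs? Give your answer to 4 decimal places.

0.7201

P(Controller branch lost) [AND] = 0.22 × 0.07 × 0.38 = 0.005852
P(Safety circuit fails) [AND] = 0.06 × 0.10 × 0.37 = 0.002220
P(Brake release inoperative) [OR] = 1 − (1−0.002220) × (1−0.10) = 0.101998
P(Leveling path fails) [AND] = 0.005852 × 0.101998 × 0.44 = 0.000263
P(Drive chain inoperative) [OR] = 1 − (1−0.11) × (1−0.04) = 0.145600
P(Door loop down) [OR] = 1 − (1−0.34) × (1−0.05) = 0.373000
P(Controller branch 2 fails) [OR] = 1 − (1−0.373000) × (1−0.22) = 0.510940
P(Elevator stuck between floors) [OR] = 1 − (1−0.000263) × (1−0.145600) × (1−0.510940) × (1−0.33) = 0.720112
Rounded to 4 decimal places: P(Elevator stuck between floors) ≈ 0.7201.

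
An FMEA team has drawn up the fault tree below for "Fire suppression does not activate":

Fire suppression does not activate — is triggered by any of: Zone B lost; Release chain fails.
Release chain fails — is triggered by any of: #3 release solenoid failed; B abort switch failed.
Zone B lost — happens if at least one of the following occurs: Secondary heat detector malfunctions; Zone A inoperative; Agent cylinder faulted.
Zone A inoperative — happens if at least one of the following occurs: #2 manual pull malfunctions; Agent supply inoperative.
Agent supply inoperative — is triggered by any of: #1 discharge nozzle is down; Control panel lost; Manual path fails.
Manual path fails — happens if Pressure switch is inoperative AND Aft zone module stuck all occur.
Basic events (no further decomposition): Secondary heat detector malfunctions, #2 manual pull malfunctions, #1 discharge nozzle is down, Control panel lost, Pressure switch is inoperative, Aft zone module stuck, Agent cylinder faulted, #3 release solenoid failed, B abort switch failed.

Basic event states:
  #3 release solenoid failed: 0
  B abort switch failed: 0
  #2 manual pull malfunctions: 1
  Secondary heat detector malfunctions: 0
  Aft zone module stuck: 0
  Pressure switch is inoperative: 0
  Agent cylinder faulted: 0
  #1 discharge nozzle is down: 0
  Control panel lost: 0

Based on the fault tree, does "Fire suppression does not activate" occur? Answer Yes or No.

Manual path fails [AND]: Pressure switch is inoperative=not, Aft zone module stuck=not → not all inputs occur → does not occur.
Agent supply inoperative [OR]: #1 discharge nozzle is down=not, Control panel lost=not, Manual path fails=not → no input occurs → does not occur.
Zone A inoperative [OR]: #2 manual pull malfunctions=occurs, Agent supply inoperative=not → at least one input occurs → occurs.
Zone B lost [OR]: Secondary heat detector malfunctions=not, Zone A inoperative=occurs, Agent cylinder faulted=not → at least one input occurs → occurs.
Release chain fails [OR]: #3 release solenoid failed=not, B abort switch failed=not → no input occurs → does not occur.
Fire suppression does not activate [OR]: Zone B lost=occurs, Release chain fails=not → at least one input occurs → occurs.

Yes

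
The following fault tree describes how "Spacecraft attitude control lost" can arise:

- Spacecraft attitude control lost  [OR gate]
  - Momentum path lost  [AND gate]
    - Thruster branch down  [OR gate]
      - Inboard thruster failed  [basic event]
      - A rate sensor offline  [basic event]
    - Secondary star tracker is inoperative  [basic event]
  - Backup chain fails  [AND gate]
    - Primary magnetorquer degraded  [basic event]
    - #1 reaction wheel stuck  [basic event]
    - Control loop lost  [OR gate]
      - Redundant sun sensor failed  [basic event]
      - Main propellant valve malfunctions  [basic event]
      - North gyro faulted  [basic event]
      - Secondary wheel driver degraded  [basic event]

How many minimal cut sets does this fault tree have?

Thruster branch down [OR]: union of children's cut sets → 2 cut set(s).
Momentum path lost [AND]: one cut set from each child combined → 2 × 1 = 2 cut set(s).
Control loop lost [OR]: union of children's cut sets → 4 cut set(s).
Backup chain fails [AND]: one cut set from each child combined → 1 × 1 × 4 = 4 cut set(s).
Spacecraft attitude control lost [OR]: union of children's cut sets → 6 cut set(s).
Minimal cut sets: {Inboard thruster failed, Secondary star tracker is inoperative}; {A rate sensor offline, Secondary star tracker is inoperative}; {#1 reaction wheel stuck, Primary magnetorquer degraded, Redundant sun sensor failed}; {#1 reaction wheel stuck, Main propellant valve malfunctions, Primary magnetorquer degraded}; {#1 reaction wheel stuck, North gyro faulted, Primary magnetorquer degraded}; {#1 reaction wheel stuck, Primary magnetorquer degraded, Secondary wheel driver degraded}.

6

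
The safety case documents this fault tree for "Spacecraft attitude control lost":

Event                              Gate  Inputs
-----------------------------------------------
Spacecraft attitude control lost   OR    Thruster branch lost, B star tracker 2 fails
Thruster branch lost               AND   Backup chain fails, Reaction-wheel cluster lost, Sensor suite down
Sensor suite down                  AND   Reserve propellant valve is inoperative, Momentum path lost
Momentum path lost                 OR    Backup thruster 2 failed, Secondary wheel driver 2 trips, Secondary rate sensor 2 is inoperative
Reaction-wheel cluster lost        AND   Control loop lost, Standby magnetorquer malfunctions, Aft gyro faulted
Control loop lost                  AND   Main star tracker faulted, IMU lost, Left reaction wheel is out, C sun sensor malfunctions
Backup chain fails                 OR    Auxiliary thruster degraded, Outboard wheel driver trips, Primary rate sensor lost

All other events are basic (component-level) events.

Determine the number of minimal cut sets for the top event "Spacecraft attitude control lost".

10

Backup chain fails [OR]: union of children's cut sets → 3 cut set(s).
Control loop lost [AND]: one cut set from each child combined → 1 × 1 × 1 × 1 = 1 cut set(s).
Reaction-wheel cluster lost [AND]: one cut set from each child combined → 1 × 1 × 1 = 1 cut set(s).
Momentum path lost [OR]: union of children's cut sets → 3 cut set(s).
Sensor suite down [AND]: one cut set from each child combined → 1 × 3 = 3 cut set(s).
Thruster branch lost [AND]: one cut set from each child combined → 3 × 1 × 3 = 9 cut set(s).
Spacecraft attitude control lost [OR]: union of children's cut sets → 10 cut set(s).
Minimal cut sets: {Aft gyro faulted, Auxiliary thruster degraded, Backup thruster 2 failed, C sun sensor malfunctions, IMU lost, Left reaction wheel is out, Main star tracker faulted, Reserve propellant valve is inoperative, Standby magnetorquer malfunctions}; {Aft gyro faulted, Auxiliary thruster degraded, C sun sensor malfunctions, IMU lost, Left reaction wheel is out, Main star tracker faulted, Reserve propellant valve is inoperative, Secondary wheel driver 2 trips, Standby magnetorquer malfunctions}; {Aft gyro faulted, Auxiliary thruster degraded, C sun sensor malfunctions, IMU lost, Left reaction wheel is out, Main star tracker faulted, Reserve propellant valve is inoperative, Secondary rate sensor 2 is inoperative, Standby magnetorquer malfunctions}; {Aft gyro faulted, Backup thruster 2 failed, C sun sensor malfunctions, IMU lost, Left reaction wheel is out, Main star tracker faulted, Outboard wheel driver trips, Reserve propellant valve is inoperative, Standby magnetorquer malfunctions}; {Aft gyro faulted, C sun sensor malfunctions, IMU lost, Left reaction wheel is out, Main star tracker faulted, Outboard wheel driver trips, Reserve propellant valve is inoperative, Secondary wheel driver 2 trips, Standby magnetorquer malfunctions}; {Aft gyro faulted, C sun sensor malfunctions, IMU lost, Left reaction wheel is out, Main star tracker faulted, Outboard wheel driver trips, Reserve propellant valve is inoperative, Secondary rate sensor 2 is inoperative, Standby magnetorquer malfunctions}; {Aft gyro faulted, Backup thruster 2 failed, C sun sensor malfunctions, IMU lost, Left reaction wheel is out, Main star tracker faulted, Primary rate sensor lost, Reserve propellant valve is inoperative, Standby magnetorquer malfunctions}; {Aft gyro faulted, C sun sensor malfunctions, IMU lost, Left reaction wheel is out, Main star tracker faulted, Primary rate sensor lost, Reserve propellant valve is inoperative, Secondary wheel driver 2 trips, Standby magnetorquer malfunctions}; {Aft gyro faulted, C sun sensor malfunctions, IMU lost, Left reaction wheel is out, Main star tracker faulted, Primary rate sensor lost, Reserve propellant valve is inoperative, Secondary rate sensor 2 is inoperative, Standby magnetorquer malfunctions}; {B star tracker 2 fails}.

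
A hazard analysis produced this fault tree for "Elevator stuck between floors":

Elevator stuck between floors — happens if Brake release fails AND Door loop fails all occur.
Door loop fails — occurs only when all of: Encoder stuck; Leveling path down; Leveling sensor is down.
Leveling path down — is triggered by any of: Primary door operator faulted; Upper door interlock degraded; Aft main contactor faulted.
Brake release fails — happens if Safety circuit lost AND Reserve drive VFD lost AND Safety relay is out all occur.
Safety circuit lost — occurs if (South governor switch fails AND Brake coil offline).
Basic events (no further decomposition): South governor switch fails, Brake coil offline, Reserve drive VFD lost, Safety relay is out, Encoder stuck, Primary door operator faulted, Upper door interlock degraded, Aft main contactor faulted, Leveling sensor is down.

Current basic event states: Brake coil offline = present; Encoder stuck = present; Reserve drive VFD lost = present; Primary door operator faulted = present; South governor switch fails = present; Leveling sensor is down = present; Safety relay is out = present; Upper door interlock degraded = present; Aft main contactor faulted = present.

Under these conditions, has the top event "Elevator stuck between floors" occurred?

Safety circuit lost [AND]: South governor switch fails=occurs, Brake coil offline=occurs → all inputs occur → occurs.
Brake release fails [AND]: Safety circuit lost=occurs, Reserve drive VFD lost=occurs, Safety relay is out=occurs → all inputs occur → occurs.
Leveling path down [OR]: Primary door operator faulted=occurs, Upper door interlock degraded=occurs, Aft main contactor faulted=occurs → at least one input occurs → occurs.
Door loop fails [AND]: Encoder stuck=occurs, Leveling path down=occurs, Leveling sensor is down=occurs → all inputs occur → occurs.
Elevator stuck between floors [AND]: Brake release fails=occurs, Door loop fails=occurs → all inputs occur → occurs.

Yes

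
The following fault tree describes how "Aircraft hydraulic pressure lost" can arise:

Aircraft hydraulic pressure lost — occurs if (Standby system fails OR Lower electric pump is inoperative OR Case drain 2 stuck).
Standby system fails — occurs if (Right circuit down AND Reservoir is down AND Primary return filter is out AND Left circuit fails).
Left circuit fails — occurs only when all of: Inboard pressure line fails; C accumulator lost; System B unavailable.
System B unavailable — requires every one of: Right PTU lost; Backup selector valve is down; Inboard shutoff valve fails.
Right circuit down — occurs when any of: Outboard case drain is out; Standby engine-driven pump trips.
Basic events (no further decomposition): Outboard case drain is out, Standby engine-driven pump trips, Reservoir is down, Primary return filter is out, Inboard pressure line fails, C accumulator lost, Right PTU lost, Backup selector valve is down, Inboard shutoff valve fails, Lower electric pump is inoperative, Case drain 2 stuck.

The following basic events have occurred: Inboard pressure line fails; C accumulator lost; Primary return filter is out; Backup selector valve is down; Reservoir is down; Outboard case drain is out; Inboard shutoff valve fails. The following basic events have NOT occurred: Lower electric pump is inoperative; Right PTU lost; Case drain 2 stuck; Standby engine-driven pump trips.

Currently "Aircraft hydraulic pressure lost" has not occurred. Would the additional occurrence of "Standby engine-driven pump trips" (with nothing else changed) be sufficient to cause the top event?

No

Counterfactual: set "Standby engine-driven pump trips" to occurred.
Right circuit down [OR]: Outboard case drain is out=occurs, Standby engine-driven pump trips=occurs → at least one input occurs → occurs.
System B unavailable [AND]: Right PTU lost=not, Backup selector valve is down=occurs, Inboard shutoff valve fails=occurs → not all inputs occur → does not occur.
Left circuit fails [AND]: Inboard pressure line fails=occurs, C accumulator lost=occurs, System B unavailable=not → not all inputs occur → does not occur.
Standby system fails [AND]: Right circuit down=occurs, Reservoir is down=occurs, Primary return filter is out=occurs, Left circuit fails=not → not all inputs occur → does not occur.
Aircraft hydraulic pressure lost [OR]: Standby system fails=not, Lower electric pump is inoperative=not, Case drain 2 stuck=not → no input occurs → does not occur.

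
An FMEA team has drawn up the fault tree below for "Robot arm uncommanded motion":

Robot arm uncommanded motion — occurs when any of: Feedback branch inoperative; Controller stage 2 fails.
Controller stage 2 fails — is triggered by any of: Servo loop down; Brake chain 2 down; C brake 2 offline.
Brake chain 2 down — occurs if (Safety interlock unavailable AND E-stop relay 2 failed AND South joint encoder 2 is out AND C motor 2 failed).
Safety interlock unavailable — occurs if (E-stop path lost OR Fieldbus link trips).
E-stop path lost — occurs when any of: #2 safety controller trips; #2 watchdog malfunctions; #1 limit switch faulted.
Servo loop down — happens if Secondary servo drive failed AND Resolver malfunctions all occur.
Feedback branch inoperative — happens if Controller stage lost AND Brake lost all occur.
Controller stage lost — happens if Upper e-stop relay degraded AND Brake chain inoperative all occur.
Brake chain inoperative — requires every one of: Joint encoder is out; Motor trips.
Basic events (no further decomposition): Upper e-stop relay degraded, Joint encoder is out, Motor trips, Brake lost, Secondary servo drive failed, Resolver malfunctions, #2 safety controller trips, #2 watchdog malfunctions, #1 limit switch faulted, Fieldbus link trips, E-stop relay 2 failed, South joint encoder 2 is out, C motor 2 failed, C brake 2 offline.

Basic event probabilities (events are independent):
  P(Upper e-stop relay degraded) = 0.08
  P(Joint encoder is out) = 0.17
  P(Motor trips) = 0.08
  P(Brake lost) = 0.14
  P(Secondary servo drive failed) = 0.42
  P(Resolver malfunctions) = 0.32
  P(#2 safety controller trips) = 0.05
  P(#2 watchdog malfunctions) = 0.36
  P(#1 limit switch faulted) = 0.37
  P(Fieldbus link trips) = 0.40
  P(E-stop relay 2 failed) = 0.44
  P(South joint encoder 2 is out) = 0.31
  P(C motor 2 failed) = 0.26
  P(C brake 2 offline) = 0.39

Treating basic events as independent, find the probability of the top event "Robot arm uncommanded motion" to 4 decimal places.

P(Brake chain inoperative) [AND] = 0.17 × 0.08 = 0.013600
P(Controller stage lost) [AND] = 0.08 × 0.013600 = 0.001088
P(Feedback branch inoperative) [AND] = 0.001088 × 0.14 = 0.000152
P(Servo loop down) [AND] = 0.42 × 0.32 = 0.134400
P(E-stop path lost) [OR] = 1 − (1−0.05) × (1−0.36) × (1−0.37) = 0.616960
P(Safety interlock unavailable) [OR] = 1 − (1−0.616960) × (1−0.40) = 0.770176
P(Brake chain 2 down) [AND] = 0.770176 × 0.44 × 0.31 × 0.26 = 0.027314
P(Controller stage 2 fails) [OR] = 1 − (1−0.134400) × (1−0.027314) × (1−0.39) = 0.486406
P(Robot arm uncommanded motion) [OR] = 1 − (1−0.000152) × (1−0.486406) = 0.486484
Rounded to 4 decimal places: P(Robot arm uncommanded motion) ≈ 0.4865.

0.4865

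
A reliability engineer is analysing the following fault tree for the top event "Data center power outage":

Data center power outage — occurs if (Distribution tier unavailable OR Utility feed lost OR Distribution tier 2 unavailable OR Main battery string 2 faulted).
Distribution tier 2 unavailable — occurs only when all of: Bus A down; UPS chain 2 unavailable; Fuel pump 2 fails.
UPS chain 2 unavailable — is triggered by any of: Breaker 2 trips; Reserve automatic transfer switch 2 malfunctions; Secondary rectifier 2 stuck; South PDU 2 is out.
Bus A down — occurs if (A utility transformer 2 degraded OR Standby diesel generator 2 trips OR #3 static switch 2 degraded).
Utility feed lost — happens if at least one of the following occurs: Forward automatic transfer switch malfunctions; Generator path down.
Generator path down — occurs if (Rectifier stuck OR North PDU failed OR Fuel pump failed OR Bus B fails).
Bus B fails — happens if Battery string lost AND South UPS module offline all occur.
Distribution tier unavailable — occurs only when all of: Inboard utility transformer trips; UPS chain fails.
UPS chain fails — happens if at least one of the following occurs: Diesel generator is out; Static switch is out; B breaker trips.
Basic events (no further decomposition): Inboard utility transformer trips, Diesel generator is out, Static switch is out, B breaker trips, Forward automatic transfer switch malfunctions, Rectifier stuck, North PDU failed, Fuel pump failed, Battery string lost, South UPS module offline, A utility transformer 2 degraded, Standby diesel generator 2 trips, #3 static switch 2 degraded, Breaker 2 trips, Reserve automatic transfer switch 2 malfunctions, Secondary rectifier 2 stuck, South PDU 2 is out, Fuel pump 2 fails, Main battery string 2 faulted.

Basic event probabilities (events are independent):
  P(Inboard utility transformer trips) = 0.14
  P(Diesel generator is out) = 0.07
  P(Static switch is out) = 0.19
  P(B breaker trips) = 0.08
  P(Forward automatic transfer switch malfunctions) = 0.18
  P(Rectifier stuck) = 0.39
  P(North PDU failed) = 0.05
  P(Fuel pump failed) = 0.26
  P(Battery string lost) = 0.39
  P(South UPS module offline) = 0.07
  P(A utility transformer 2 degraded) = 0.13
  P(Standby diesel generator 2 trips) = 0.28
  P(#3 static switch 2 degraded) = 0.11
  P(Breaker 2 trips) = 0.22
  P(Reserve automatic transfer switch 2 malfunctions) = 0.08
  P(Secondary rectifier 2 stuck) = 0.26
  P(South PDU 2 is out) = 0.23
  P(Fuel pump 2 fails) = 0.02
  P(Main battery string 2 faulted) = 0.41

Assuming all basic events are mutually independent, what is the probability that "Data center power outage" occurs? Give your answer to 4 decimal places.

0.8079

P(UPS chain fails) [OR] = 1 − (1−0.07) × (1−0.19) × (1−0.08) = 0.306964
P(Distribution tier unavailable) [AND] = 0.14 × 0.306964 = 0.042975
P(Bus B fails) [AND] = 0.39 × 0.07 = 0.027300
P(Generator path down) [OR] = 1 − (1−0.39) × (1−0.05) × (1−0.26) × (1−0.027300) = 0.582877
P(Utility feed lost) [OR] = 1 − (1−0.18) × (1−0.582877) = 0.657959
P(Bus A down) [OR] = 1 − (1−0.13) × (1−0.28) × (1−0.11) = 0.442504
P(UPS chain 2 unavailable) [OR] = 1 − (1−0.22) × (1−0.08) × (1−0.26) × (1−0.23) = 0.591112
P(Distribution tier 2 unavailable) [AND] = 0.442504 × 0.591112 × 0.02 = 0.005231
P(Data center power outage) [OR] = 1 − (1−0.042975) × (1−0.657959) × (1−0.005231) × (1−0.41) = 0.807879
Rounded to 4 decimal places: P(Data center power outage) ≈ 0.8079.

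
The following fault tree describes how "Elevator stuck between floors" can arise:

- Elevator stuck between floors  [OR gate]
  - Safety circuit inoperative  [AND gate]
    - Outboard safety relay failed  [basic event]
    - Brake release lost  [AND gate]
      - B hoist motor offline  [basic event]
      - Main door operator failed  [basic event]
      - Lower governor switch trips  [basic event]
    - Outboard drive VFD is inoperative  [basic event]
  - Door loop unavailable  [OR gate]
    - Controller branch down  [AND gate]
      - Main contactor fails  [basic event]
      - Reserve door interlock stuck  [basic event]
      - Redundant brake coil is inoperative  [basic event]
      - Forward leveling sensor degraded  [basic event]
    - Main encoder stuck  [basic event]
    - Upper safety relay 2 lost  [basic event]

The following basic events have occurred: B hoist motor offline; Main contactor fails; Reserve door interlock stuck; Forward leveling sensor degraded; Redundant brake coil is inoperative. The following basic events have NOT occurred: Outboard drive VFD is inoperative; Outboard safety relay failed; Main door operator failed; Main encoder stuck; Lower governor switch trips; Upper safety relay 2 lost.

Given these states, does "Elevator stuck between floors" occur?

Brake release lost [AND]: B hoist motor offline=occurs, Main door operator failed=not, Lower governor switch trips=not → not all inputs occur → does not occur.
Safety circuit inoperative [AND]: Outboard safety relay failed=not, Brake release lost=not, Outboard drive VFD is inoperative=not → not all inputs occur → does not occur.
Controller branch down [AND]: Main contactor fails=occurs, Reserve door interlock stuck=occurs, Redundant brake coil is inoperative=occurs, Forward leveling sensor degraded=occurs → all inputs occur → occurs.
Door loop unavailable [OR]: Controller branch down=occurs, Main encoder stuck=not, Upper safety relay 2 lost=not → at least one input occurs → occurs.
Elevator stuck between floors [OR]: Safety circuit inoperative=not, Door loop unavailable=occurs → at least one input occurs → occurs.

Yes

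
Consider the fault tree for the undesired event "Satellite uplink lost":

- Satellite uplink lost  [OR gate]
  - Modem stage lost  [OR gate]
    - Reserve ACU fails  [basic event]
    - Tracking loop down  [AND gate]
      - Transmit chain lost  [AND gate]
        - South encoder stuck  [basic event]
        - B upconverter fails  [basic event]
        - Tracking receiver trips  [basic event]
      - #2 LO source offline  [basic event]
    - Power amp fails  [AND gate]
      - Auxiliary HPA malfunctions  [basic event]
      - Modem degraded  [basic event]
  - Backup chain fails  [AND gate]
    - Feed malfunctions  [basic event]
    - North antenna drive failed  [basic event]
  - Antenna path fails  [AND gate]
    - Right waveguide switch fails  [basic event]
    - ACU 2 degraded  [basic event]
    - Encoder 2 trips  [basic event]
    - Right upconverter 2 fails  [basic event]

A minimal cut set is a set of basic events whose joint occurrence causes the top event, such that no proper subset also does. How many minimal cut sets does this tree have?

5

Transmit chain lost [AND]: one cut set from each child combined → 1 × 1 × 1 = 1 cut set(s).
Tracking loop down [AND]: one cut set from each child combined → 1 × 1 = 1 cut set(s).
Power amp fails [AND]: one cut set from each child combined → 1 × 1 = 1 cut set(s).
Modem stage lost [OR]: union of children's cut sets → 3 cut set(s).
Backup chain fails [AND]: one cut set from each child combined → 1 × 1 = 1 cut set(s).
Antenna path fails [AND]: one cut set from each child combined → 1 × 1 × 1 × 1 = 1 cut set(s).
Satellite uplink lost [OR]: union of children's cut sets → 5 cut set(s).
Minimal cut sets: {Reserve ACU fails}; {#2 LO source offline, B upconverter fails, South encoder stuck, Tracking receiver trips}; {Auxiliary HPA malfunctions, Modem degraded}; {Feed malfunctions, North antenna drive failed}; {ACU 2 degraded, Encoder 2 trips, Right upconverter 2 fails, Right waveguide switch fails}.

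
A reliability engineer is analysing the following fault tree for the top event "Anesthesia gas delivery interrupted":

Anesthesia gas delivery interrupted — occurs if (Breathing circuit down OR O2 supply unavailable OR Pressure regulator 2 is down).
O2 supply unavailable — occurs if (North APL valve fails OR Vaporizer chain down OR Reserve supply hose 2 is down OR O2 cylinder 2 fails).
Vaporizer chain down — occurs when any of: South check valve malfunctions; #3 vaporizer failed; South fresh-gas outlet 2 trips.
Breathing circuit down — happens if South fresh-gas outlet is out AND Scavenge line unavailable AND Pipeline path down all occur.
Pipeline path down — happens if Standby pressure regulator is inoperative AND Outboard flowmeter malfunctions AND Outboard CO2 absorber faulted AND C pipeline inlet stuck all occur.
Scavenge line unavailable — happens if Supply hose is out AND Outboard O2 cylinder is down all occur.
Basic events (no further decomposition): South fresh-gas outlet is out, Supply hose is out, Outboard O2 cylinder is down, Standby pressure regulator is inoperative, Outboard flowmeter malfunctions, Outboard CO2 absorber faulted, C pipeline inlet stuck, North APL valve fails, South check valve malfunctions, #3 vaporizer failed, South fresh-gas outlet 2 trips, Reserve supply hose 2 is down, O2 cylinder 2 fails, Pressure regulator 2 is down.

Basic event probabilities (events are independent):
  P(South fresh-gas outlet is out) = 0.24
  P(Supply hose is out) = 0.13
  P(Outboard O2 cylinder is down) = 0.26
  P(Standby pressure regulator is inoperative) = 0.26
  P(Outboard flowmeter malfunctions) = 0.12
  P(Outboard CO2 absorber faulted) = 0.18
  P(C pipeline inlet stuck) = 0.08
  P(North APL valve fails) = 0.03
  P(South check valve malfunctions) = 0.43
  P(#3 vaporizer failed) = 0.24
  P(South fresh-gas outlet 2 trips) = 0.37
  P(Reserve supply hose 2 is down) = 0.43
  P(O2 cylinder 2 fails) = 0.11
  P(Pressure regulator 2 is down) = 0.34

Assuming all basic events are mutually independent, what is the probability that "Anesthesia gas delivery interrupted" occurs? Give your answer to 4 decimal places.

P(Scavenge line unavailable) [AND] = 0.13 × 0.26 = 0.033800
P(Pipeline path down) [AND] = 0.26 × 0.12 × 0.18 × 0.08 = 0.000449
P(Breathing circuit down) [AND] = 0.24 × 0.033800 × 0.000449 = 0.000004
P(Vaporizer chain down) [OR] = 1 − (1−0.43) × (1−0.24) × (1−0.37) = 0.727084
P(O2 supply unavailable) [OR] = 1 − (1−0.03) × (1−0.727084) × (1−0.43) × (1−0.11) = 0.865703
P(Anesthesia gas delivery interrupted) [OR] = 1 − (1−0.000004) × (1−0.865703) × (1−0.34) = 0.911364
Rounded to 4 decimal places: P(Anesthesia gas delivery interrupted) ≈ 0.9114.

0.9114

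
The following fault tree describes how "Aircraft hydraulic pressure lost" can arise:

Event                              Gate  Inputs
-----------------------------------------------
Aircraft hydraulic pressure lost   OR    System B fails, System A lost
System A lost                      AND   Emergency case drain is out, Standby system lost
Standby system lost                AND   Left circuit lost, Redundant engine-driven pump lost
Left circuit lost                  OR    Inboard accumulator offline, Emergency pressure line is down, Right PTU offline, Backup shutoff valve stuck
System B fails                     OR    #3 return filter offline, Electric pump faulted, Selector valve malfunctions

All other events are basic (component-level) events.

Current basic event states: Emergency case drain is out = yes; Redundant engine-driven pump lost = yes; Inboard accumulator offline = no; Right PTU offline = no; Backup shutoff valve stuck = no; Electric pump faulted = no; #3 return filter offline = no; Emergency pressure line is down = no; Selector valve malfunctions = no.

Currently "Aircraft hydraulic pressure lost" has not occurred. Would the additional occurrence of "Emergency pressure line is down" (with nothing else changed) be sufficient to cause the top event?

Yes

Counterfactual: set "Emergency pressure line is down" to occurred.
System B fails [OR]: #3 return filter offline=not, Electric pump faulted=not, Selector valve malfunctions=not → no input occurs → does not occur.
Left circuit lost [OR]: Inboard accumulator offline=not, Emergency pressure line is down=occurs, Right PTU offline=not, Backup shutoff valve stuck=not → at least one input occurs → occurs.
Standby system lost [AND]: Left circuit lost=occurs, Redundant engine-driven pump lost=occurs → all inputs occur → occurs.
System A lost [AND]: Emergency case drain is out=occurs, Standby system lost=occurs → all inputs occur → occurs.
Aircraft hydraulic pressure lost [OR]: System B fails=not, System A lost=occurs → at least one input occurs → occurs.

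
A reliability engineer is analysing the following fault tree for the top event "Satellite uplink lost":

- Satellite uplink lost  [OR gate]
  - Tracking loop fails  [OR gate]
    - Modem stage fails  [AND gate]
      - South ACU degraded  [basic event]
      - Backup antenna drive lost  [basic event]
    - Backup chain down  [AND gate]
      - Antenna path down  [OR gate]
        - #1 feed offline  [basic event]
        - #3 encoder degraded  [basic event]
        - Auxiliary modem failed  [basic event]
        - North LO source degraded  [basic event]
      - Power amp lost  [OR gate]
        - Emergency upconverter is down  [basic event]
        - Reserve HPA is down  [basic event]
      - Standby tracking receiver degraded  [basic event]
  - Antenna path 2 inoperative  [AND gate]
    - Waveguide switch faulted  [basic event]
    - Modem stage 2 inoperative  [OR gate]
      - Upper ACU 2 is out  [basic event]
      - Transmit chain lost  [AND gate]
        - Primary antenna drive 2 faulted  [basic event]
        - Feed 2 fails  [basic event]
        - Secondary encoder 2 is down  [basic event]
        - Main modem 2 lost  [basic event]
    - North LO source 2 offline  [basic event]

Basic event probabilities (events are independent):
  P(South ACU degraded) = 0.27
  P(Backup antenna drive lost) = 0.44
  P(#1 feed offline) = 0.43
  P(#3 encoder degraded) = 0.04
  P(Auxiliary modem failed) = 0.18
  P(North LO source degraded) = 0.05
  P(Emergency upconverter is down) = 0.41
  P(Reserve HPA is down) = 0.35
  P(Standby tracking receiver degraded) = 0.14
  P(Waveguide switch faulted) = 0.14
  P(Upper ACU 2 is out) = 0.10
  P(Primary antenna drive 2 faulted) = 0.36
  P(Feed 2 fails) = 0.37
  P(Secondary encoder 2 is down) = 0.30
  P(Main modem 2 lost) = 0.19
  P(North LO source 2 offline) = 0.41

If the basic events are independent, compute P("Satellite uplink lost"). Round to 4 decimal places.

0.1676

P(Modem stage fails) [AND] = 0.27 × 0.44 = 0.118800
P(Antenna path down) [OR] = 1 − (1−0.43) × (1−0.04) × (1−0.18) × (1−0.05) = 0.573731
P(Power amp lost) [OR] = 1 − (1−0.41) × (1−0.35) = 0.616500
P(Backup chain down) [AND] = 0.573731 × 0.616500 × 0.14 = 0.049519
P(Tracking loop fails) [OR] = 1 − (1−0.118800) × (1−0.049519) = 0.162436
P(Transmit chain lost) [AND] = 0.36 × 0.37 × 0.30 × 0.19 = 0.007592
P(Modem stage 2 inoperative) [OR] = 1 − (1−0.10) × (1−0.007592) = 0.106833
P(Antenna path 2 inoperative) [AND] = 0.14 × 0.106833 × 0.41 = 0.006132
P(Satellite uplink lost) [OR] = 1 − (1−0.162436) × (1−0.006132) = 0.167572
Rounded to 4 decimal places: P(Satellite uplink lost) ≈ 0.1676.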